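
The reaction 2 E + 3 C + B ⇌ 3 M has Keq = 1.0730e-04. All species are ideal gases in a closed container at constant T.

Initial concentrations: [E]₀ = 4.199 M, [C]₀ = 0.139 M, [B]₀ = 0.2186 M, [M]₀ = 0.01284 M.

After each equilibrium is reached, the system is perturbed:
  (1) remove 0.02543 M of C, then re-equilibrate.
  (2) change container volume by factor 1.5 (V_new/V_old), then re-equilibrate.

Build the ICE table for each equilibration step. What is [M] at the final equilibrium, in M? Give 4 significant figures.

[M]_eq = 0.004004 M

Q₀ = 2.0451e-04 vs Keq = 1.0730e-04 ⇒ Q>K, reverse
Step 1:
                   E          C          B          M
  I            4.199      0.139     0.2186    0.01284
  C         0.001532   0.002298 7.6596e-04  -0.002298
  E            4.201     0.1413     0.2194    0.01054
  solve Keq expr → x = -7.6596e-04; check Q = 1.0730e-04
Then remove 0.02543 M of C.
Step 2:
                   E          C          B          M
  I            4.201     0.1159     0.2194    0.01054
  C         0.001171   0.001757 5.8560e-04  -0.001757
  E            4.202     0.1176       0.22   0.008785
  solve Keq expr → x = -5.8560e-04; check Q = 1.0730e-04
Then change container volume by factor 1.5 (V_new/V_old).
Step 3:
                   E          C          B          M
  I            2.801    0.07842     0.1466   0.005857
  C         0.001235   0.001853 6.1774e-04  -0.001853
  E            2.802    0.08027     0.1473   0.004004
  solve Keq expr → x = -6.1774e-04; check Q = 1.0730e-04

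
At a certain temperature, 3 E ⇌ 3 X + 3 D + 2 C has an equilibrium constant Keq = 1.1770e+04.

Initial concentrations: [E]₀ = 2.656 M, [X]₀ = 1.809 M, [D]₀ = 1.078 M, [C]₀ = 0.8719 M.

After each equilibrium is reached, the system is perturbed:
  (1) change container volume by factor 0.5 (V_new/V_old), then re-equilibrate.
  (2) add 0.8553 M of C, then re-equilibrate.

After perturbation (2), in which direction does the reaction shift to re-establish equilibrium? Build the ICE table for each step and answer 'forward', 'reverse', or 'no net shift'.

Q₀ = 0.3009 vs Keq = 1.1770e+04 ⇒ Q<K, forward
Step 1:
                    E           X           D           C
  init          2.656       1.809       1.078      0.8719
  Δ             -1.87        1.87        1.87       1.246
  eq           0.7863       3.679       2.948       2.118
  solve Keq expr → x = 0.6232; check Q = 1.1770e+04
Then change container volume by factor 0.5 (V_new/V_old).
Step 2:
                    E           X           D           C
  init          1.573       7.357       5.895       4.237
  Δ              1.25       -1.25       -1.25     -0.8332
  eq            2.822       6.108       4.646       3.404
  solve Keq expr → x = -0.4166; check Q = 1.1770e+04
Then add 0.8553 M of C.
Step 3:
                    E           X           D           C
  init          2.822       6.108       4.646       4.259
  Δ             0.179      -0.179      -0.179     -0.1193
  eq            3.001       5.929       4.467        4.14
  solve Keq expr → x = -0.05966; check Q = 1.1770e+04

Direction: reverse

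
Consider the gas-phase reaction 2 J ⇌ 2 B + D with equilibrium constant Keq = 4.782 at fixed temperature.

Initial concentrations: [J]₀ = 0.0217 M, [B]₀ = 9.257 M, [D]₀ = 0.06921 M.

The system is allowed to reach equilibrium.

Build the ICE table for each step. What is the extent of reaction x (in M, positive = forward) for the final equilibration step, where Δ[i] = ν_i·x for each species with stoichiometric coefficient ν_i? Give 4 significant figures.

x = -0.06779 M

Q₀ = 1.2595e+04 vs Keq = 4.782 ⇒ Q>K, reverse
Step 1:
                  J         B         D
  init       0.0217     9.257   0.06921
  Δ          0.1356   -0.1356  -0.06779
  eq         0.1573     9.121  0.001422
  solve Keq expr → x = -0.06779; check Q = 4.782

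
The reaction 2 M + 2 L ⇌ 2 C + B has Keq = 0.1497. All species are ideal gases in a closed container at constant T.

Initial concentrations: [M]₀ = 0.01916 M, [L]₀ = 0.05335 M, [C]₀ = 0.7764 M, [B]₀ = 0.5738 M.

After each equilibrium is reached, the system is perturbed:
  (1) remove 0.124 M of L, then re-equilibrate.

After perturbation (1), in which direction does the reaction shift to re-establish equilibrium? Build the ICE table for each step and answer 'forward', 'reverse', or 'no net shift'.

Direction: reverse

Q₀ = 3.3103e+05 vs Keq = 0.1497 ⇒ Q>K, reverse
Step 1:
                  M         L         C         B
  init      0.01916   0.05335    0.7764    0.5738
  Δ          0.5417    0.5417   -0.5417   -0.2709
  eq         0.5609    0.5951    0.2347    0.3029
  solve Keq expr → x = -0.2709; check Q = 0.1497
Then remove 0.124 M of L.
Step 2:
                  M         L         C         B
  init       0.5609    0.4711    0.2347    0.3029
  Δ         0.02549   0.02549  -0.02549  -0.01275
  eq         0.5864    0.4966    0.2092    0.2902
  solve Keq expr → x = -0.01275; check Q = 0.1497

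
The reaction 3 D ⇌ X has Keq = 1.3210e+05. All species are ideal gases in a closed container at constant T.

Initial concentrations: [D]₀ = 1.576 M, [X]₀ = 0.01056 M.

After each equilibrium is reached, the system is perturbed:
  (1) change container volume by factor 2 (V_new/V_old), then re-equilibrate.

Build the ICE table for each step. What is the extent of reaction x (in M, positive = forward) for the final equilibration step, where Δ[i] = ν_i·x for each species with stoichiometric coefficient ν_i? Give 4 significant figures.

Q₀ = 0.002698 vs Keq = 1.3210e+05 ⇒ Q<K, forward
Step 1:
                    D           X
  Initial       1.576     0.01056
  Change        -1.56        0.52
  Equil        0.0159      0.5306
  solve Keq expr → x = 0.52; check Q = 1.3210e+05
Then change container volume by factor 2 (V_new/V_old).
Step 2:
                    D           X
  Initial    0.007948      0.2653
  Change     0.004644   -0.001548
  Equil       0.01259      0.2637
  solve Keq expr → x = -0.001548; check Q = 1.3210e+05

x = -0.001548 M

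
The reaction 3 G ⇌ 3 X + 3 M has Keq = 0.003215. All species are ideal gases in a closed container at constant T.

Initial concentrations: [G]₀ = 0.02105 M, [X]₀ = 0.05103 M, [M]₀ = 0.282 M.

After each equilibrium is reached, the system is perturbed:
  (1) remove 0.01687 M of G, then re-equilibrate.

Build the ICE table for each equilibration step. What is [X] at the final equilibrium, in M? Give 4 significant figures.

Q₀ = 0.3195 vs Keq = 0.003215 ⇒ Q>K, reverse
Step 1:
                   G          X          M
  Initial    0.02105    0.05103      0.282
  Change     0.02475   -0.02475   -0.02475
  Equil       0.0458    0.02628     0.2572
  solve Keq expr → x = -0.008251; check Q = 0.003215
Then remove 0.01687 M of G.
Step 2:
                   G          X          M
  Initial    0.02893    0.02628     0.2572
  Change    0.005855  -0.005855  -0.005855
  Equil      0.03479    0.02042     0.2514
  solve Keq expr → x = -0.001952; check Q = 0.003215

[X]_eq = 0.02042 M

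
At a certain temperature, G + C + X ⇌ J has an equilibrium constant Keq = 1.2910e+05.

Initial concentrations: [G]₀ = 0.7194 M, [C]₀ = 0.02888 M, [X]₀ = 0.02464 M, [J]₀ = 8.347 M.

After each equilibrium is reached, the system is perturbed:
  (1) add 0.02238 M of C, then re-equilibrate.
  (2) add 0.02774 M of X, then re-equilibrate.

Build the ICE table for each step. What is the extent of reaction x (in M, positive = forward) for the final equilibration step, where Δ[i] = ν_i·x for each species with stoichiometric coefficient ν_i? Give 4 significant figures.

x = 0.02049 M

Q₀ = 1.6305e+04 vs Keq = 1.2910e+05 ⇒ Q<K, forward
Step 1:
                  G         C         X         J
  Initial    0.7194   0.02888   0.02464     8.347
  Change   -0.01693  -0.01693  -0.01693   0.01693
  Equil      0.7025   0.01195  0.007715     8.364
  solve Keq expr → x = 0.01693; check Q = 1.2910e+05
Then add 0.02238 M of C.
Step 2:
                  G         C         X         J
  Initial    0.7025   0.03433  0.007715     8.364
  Change  -0.004592 -0.004592 -0.004592  0.004592
  Equil      0.6979   0.02974  0.003123     8.369
  solve Keq expr → x = 0.004592; check Q = 1.2910e+05
Then add 0.02774 M of X.
Step 3:
                  G         C         X         J
  Initial    0.6979   0.02974   0.03086     8.369
  Change   -0.02049  -0.02049  -0.02049   0.02049
  Equil      0.6774   0.00925   0.01037     8.389
  solve Keq expr → x = 0.02049; check Q = 1.2910e+05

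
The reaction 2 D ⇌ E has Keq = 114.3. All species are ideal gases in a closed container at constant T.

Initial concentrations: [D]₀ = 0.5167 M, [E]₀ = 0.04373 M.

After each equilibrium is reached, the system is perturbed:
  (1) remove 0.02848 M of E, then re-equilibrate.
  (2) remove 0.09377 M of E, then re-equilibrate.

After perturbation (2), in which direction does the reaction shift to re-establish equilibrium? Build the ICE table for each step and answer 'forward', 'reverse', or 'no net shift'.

Direction: forward

Q₀ = 0.1638 vs Keq = 114.3 ⇒ Q<K, forward
Step 1:
                   D          E
  init        0.5167    0.04373
  Δ          -0.4674     0.2337
  eq         0.04927     0.2774
  solve Keq expr → x = 0.2337; check Q = 114.3
Then remove 0.02848 M of E.
Step 2:
                   D          E
  init       0.04927      0.249
  Δ        -0.002481   0.001241
  eq         0.04679     0.2502
  solve Keq expr → x = 0.001241; check Q = 114.3
Then remove 0.09377 M of E.
Step 3:
                   D          E
  init       0.04679     0.1564
  Δ        -0.009249   0.004625
  eq         0.03754     0.1611
  solve Keq expr → x = 0.004625; check Q = 114.3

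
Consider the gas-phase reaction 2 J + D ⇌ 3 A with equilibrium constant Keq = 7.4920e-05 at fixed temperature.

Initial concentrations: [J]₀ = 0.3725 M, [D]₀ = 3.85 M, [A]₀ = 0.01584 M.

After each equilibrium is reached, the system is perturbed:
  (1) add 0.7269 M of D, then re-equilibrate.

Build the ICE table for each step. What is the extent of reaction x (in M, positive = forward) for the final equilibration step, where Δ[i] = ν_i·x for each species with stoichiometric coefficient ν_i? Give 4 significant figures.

x = 6.3467e-04 M

Q₀ = 7.4396e-06 vs Keq = 7.4920e-05 ⇒ Q<K, forward
Step 1:
                    J           D           A
  I            0.3725        3.85     0.01584
  C          -0.01175   -0.005875     0.01763
  E            0.3607       3.844     0.03347
  solve Keq expr → x = 0.005875; check Q = 7.4920e-05
Then add 0.7269 M of D.
Step 2:
                    J           D           A
  I            0.3607       4.571     0.03347
  C         -0.001269 -6.3467e-04    0.001904
  E            0.3595        4.57     0.03537
  solve Keq expr → x = 6.3467e-04; check Q = 7.4920e-05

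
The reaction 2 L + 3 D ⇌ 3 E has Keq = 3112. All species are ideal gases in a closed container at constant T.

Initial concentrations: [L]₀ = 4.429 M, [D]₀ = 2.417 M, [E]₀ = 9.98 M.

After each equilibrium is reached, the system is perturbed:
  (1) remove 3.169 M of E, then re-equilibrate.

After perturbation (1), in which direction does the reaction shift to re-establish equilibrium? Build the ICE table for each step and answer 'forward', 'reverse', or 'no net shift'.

Q₀ = 3.589 vs Keq = 3112 ⇒ Q<K, forward
Step 1:
                  L         D         E
  Initial     4.429     2.417      9.98
  Change     -1.352    -2.028     2.028
  Equil       3.077    0.3888     12.01
  solve Keq expr → x = 0.6761; check Q = 3112
Then remove 3.169 M of E.
Step 2:
                  L         D         E
  Initial     3.077    0.3888     8.839
  Change   -0.06364  -0.09546   0.09546
  Equil       3.013    0.2933     8.935
  solve Keq expr → x = 0.03182; check Q = 3112

Direction: forward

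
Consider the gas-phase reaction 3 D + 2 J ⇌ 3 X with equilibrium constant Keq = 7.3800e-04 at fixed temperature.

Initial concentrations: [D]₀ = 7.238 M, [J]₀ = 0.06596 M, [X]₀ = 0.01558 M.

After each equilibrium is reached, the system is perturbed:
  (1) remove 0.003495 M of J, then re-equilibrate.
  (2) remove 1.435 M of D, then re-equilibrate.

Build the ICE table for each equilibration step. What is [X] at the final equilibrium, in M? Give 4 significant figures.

Q₀ = 2.2924e-06 vs Keq = 7.3800e-04 ⇒ Q<K, forward
Step 1:
                  D         J         X
  Initial     7.238   0.06596   0.01558
  Change   -0.05039  -0.03359   0.05039
  Equil       7.188   0.03237   0.06597
  solve Keq expr → x = 0.0168; check Q = 7.3800e-04
Then remove 0.003495 M of J.
Step 2:
                  D         J         X
  Initial     7.188   0.02887   0.06597
  Change   0.002493  0.001662 -0.002493
  Equil        7.19   0.03053   0.06348
  solve Keq expr → x = -8.3095e-04; check Q = 7.3800e-04
Then remove 1.435 M of D.
Step 3:
                  D         J         X
  Initial     5.755   0.03053   0.06348
  Change   0.007319  0.004879 -0.007319
  Equil       5.762   0.03541   0.05616
  solve Keq expr → x = -0.00244; check Q = 7.3800e-04

[X]_eq = 0.05616 M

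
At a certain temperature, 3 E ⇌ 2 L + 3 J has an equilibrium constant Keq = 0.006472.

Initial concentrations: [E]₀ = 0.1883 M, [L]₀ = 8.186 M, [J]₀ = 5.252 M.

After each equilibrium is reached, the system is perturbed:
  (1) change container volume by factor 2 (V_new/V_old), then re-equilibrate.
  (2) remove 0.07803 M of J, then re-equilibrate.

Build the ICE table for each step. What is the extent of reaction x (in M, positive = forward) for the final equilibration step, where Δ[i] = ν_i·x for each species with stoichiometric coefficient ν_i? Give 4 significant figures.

Q₀ = 1.4540e+06 vs Keq = 0.006472 ⇒ Q>K, reverse
Step 1:
                    E           L           J
  I            0.1883       8.186       5.252
  C             4.922      -3.281      -4.922
  E              5.11       4.905      0.3299
  solve Keq expr → x = -1.641; check Q = 0.006472
Then change container volume by factor 2 (V_new/V_old).
Step 2:
                    E           L           J
  I             2.555       2.452       0.165
  C          -0.08444     0.05629     0.08444
  E             2.471       2.509      0.2494
  solve Keq expr → x = 0.02815; check Q = 0.006472
Then remove 0.07803 M of J.
Step 3:
                    E           L           J
  I             2.471       2.509      0.1714
  C          -0.06825      0.0455     0.06825
  E             2.403       2.554      0.2396
  solve Keq expr → x = 0.02275; check Q = 0.006472

x = 0.02275 M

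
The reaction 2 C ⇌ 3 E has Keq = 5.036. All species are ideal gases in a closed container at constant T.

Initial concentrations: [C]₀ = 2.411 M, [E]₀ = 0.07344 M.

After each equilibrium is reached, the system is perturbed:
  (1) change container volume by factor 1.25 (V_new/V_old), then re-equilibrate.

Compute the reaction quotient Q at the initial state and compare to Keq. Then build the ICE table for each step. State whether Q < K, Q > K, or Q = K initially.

Q₀ = 6.8140e-05 vs Keq = 5.036 ⇒ Q<K, forward
Step 1:
                   C          E
  Initial      2.411    0.07344
  Change      -1.229      1.843
  Equil        1.182      1.917
  solve Keq expr → x = 0.6144; check Q = 5.036
Then change container volume by factor 1.25 (V_new/V_old).
Step 2:
                   C          E
  Initial     0.9458      1.533
  Change    -0.04428    0.06643
  Equil       0.9015        1.6
  solve Keq expr → x = 0.02214; check Q = 5.036

Q₀ = 6.8140e-05; Q < K (proceeds forward)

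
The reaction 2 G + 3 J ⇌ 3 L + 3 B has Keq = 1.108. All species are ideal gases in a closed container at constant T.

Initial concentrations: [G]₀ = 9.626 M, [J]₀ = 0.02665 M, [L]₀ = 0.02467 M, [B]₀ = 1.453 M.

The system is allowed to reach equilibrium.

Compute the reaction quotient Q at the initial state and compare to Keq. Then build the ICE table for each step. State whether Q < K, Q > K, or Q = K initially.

Q₀ = 0.02626 vs Keq = 1.108 ⇒ Q<K, forward
Step 1:
                    G           J           L           B
  Initial       9.626     0.02665     0.02467       1.453
  Change    -0.009599     -0.0144      0.0144      0.0144
  Equil         9.616     0.01225     0.03907       1.467
  solve Keq expr → x = 0.0048; check Q = 1.108

Q₀ = 0.02626; Q < K (proceeds forward)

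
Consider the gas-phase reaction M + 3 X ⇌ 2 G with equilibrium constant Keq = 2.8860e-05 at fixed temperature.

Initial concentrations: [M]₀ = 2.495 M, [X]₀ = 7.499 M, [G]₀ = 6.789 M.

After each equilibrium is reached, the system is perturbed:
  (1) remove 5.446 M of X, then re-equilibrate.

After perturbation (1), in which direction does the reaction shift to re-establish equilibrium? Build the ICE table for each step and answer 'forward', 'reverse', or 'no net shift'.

Direction: reverse

Q₀ = 0.04381 vs Keq = 2.8860e-05 ⇒ Q>K, reverse
Step 1:
                   M          X          G
  I            2.495      7.499      6.789
  C            2.976      8.929     -5.952
  E            5.471      16.43     0.8367
  solve Keq expr → x = -2.976; check Q = 2.8860e-05
Then remove 5.446 M of X.
Step 2:
                   M          X          G
  I            5.471      10.98     0.8367
  C           0.1698     0.5095    -0.3396
  E            5.641      11.49      0.497
  solve Keq expr → x = -0.1698; check Q = 2.8860e-05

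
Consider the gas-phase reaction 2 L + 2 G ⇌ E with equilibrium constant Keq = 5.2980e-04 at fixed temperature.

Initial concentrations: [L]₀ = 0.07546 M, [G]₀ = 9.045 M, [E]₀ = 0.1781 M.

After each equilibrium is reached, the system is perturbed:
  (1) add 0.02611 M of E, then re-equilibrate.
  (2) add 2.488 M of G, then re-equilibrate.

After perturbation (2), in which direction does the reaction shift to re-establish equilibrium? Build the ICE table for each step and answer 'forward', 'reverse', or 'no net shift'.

Q₀ = 0.3823 vs Keq = 5.2980e-04 ⇒ Q>K, reverse
Step 1:
                   L          G          E
  init       0.07546      9.045     0.1781
  Δ           0.3401     0.3401      -0.17
  eq          0.4155      9.385   0.008058
  solve Keq expr → x = -0.17; check Q = 5.2980e-04
Then add 0.02611 M of E.
Step 2:
                   L          G          E
  init        0.4155      9.385    0.03417
  Δ          0.04807    0.04807   -0.02403
  eq          0.4636      9.433    0.01013
  solve Keq expr → x = -0.02403; check Q = 5.2980e-04
Then add 2.488 M of G.
Step 3:
                   L          G          E
  init        0.4636      11.92    0.01013
  Δ         -0.01058   -0.01058   0.005292
  eq           0.453      11.91    0.01543
  solve Keq expr → x = 0.005292; check Q = 5.2980e-04

Direction: forward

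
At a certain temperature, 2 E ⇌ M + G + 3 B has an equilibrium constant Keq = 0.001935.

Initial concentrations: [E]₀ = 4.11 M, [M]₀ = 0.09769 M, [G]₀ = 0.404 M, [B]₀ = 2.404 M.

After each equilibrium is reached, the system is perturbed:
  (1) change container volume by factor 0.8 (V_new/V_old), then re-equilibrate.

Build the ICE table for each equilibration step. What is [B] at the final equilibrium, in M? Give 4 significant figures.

Q₀ = 0.03246 vs Keq = 0.001935 ⇒ Q>K, reverse
Step 1:
                   E          M          G          B
  init          4.11    0.09769      0.404      2.404
  Δ           0.1727   -0.08637   -0.08637    -0.2591
  eq           4.283    0.01132     0.3176      2.145
  solve Keq expr → x = -0.08637; check Q = 0.001935
Then change container volume by factor 0.8 (V_new/V_old).
Step 2:
                   E          M          G          B
  init         5.353    0.01415      0.397      2.681
  Δ          0.01317  -0.006583  -0.006583   -0.01975
  eq           5.367   0.007571     0.3905      2.661
  solve Keq expr → x = -0.006583; check Q = 0.001935

[B]_eq = 2.661 M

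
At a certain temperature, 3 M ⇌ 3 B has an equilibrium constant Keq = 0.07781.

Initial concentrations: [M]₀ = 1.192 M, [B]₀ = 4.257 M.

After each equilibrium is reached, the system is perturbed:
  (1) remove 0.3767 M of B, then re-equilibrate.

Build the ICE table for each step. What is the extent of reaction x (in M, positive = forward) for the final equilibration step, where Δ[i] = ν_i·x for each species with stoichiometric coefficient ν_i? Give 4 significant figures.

Q₀ = 45.55 vs Keq = 0.07781 ⇒ Q>K, reverse
Step 1:
                  M         B
  I           1.192     4.257
  C           2.627    -2.627
  E           3.819      1.63
  solve Keq expr → x = -0.8756; check Q = 0.07781
Then remove 0.3767 M of B.
Step 2:
                  M         B
  I           3.819     1.254
  C          -0.264     0.264
  E           3.555     1.518
  solve Keq expr → x = 0.088; check Q = 0.07781

x = 0.088 M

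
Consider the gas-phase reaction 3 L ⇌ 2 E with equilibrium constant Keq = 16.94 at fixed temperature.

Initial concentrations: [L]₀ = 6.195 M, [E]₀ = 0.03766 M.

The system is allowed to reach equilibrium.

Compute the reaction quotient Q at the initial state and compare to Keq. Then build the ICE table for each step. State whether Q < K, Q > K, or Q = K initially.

Q₀ = 5.9654e-06; Q < K (proceeds forward)

Q₀ = 5.9654e-06 vs Keq = 16.94 ⇒ Q<K, forward
Step 1:
                    L           E
  init          6.195     0.03766
  Δ            -5.287       3.525
  eq           0.9082       3.562
  solve Keq expr → x = 1.762; check Q = 16.94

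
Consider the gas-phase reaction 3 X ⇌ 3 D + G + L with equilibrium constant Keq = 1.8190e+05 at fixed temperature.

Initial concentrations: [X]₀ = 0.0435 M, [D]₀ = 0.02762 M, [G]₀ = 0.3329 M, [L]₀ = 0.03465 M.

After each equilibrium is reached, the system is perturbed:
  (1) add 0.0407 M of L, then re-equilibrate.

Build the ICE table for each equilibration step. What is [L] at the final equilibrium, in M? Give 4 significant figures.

Q₀ = 0.002953 vs Keq = 1.8190e+05 ⇒ Q<K, forward
Step 1:
                    X           D           G           L
  Initial      0.0435     0.02762      0.3329     0.03465
  Change     -0.04318     0.04318     0.01439     0.01439
  Equil    3.2149e-04      0.0708      0.3473     0.04904
  solve Keq expr → x = 0.01439; check Q = 1.8190e+05
Then add 0.0407 M of L.
Step 2:
                    X           D           G           L
  Initial  3.2149e-04      0.0708      0.3473     0.08974
  Change   7.1297e-05 -7.1297e-05 -2.3766e-05 -2.3766e-05
  Equil    3.9279e-04     0.07073      0.3473     0.08972
  solve Keq expr → x = -2.3766e-05; check Q = 1.8190e+05

[L]_eq = 0.08972 M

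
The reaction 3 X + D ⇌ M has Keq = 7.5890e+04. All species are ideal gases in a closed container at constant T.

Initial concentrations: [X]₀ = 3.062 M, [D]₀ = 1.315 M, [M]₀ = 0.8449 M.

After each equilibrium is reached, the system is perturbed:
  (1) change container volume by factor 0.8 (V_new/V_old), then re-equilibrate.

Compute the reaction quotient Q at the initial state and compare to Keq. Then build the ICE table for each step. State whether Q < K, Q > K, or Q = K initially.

Q₀ = 0.02238; Q < K (proceeds forward)

Q₀ = 0.02238 vs Keq = 7.5890e+04 ⇒ Q<K, forward
Step 1:
                  X         D         M
  Initial     3.062     1.315    0.8449
  Change     -3.019    -1.006     1.006
  Equil     0.04292    0.3086     1.851
  solve Keq expr → x = 1.006; check Q = 7.5890e+04
Then change container volume by factor 0.8 (V_new/V_old).
Step 2:
                  X         D         M
  Initial   0.05364    0.3858     2.314
  Change   -0.01058 -0.003525  0.003525
  Equil     0.04307    0.3823     2.318
  solve Keq expr → x = 0.003525; check Q = 7.5890e+04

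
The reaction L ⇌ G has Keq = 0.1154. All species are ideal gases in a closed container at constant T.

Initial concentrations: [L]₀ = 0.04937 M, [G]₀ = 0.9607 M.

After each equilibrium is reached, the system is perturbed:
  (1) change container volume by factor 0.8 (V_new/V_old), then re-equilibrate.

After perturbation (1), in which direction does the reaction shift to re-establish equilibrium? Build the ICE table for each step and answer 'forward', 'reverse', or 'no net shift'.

Direction: no net shift

Q₀ = 19.46 vs Keq = 0.1154 ⇒ Q>K, reverse
Step 1:
                  L         G
  I         0.04937    0.9607
  C          0.8562   -0.8562
  E          0.9056    0.1045
  solve Keq expr → x = -0.8562; check Q = 0.1154
Then change container volume by factor 0.8 (V_new/V_old).
Step 2:
                  L         G
  I           1.132    0.1306
  C               0         0
  E           1.132    0.1306
  solve Keq expr → x = 0; check Q = 0.1154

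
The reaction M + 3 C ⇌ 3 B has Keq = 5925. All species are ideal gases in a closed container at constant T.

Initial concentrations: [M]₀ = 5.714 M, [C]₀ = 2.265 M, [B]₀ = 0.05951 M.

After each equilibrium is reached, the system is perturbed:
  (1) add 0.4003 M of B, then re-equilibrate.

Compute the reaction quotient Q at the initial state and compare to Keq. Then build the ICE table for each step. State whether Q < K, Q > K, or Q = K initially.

Q₀ = 3.1741e-06; Q < K (proceeds forward)

Q₀ = 3.1741e-06 vs Keq = 5925 ⇒ Q<K, forward
Step 1:
                  M         C         B
  init        5.714     2.265   0.05951
  Δ         -0.7307    -2.192     2.192
  eq          4.983   0.07285     2.252
  solve Keq expr → x = 0.7307; check Q = 5925
Then add 0.4003 M of B.
Step 2:
                  M         C         B
  init        4.983   0.07285     2.652
  Δ        0.004174   0.01252  -0.01252
  eq          4.987   0.08537     2.639
  solve Keq expr → x = -0.004174; check Q = 5925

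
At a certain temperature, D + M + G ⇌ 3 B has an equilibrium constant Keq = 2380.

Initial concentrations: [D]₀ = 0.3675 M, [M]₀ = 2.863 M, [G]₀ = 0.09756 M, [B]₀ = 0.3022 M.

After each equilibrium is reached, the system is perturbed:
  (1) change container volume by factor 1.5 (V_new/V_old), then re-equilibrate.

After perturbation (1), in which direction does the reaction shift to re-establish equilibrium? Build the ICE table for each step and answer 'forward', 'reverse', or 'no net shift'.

Q₀ = 0.2689 vs Keq = 2380 ⇒ Q<K, forward
Step 1:
                    D           M           G           B
  init         0.3675       2.863     0.09756      0.3022
  Δ          -0.09744    -0.09744    -0.09744      0.2923
  eq           0.2701       2.766  1.1822e-04      0.5945
  solve Keq expr → x = 0.09744; check Q = 2380
Then change container volume by factor 1.5 (V_new/V_old).
Step 2:
                    D           M           G           B
  init           0.18       1.844  7.8814e-05      0.3964
  Δ                 0           0           0           0
  eq             0.18       1.844  7.8814e-05      0.3964
  solve Keq expr → x = 0; check Q = 2380

Direction: no net shift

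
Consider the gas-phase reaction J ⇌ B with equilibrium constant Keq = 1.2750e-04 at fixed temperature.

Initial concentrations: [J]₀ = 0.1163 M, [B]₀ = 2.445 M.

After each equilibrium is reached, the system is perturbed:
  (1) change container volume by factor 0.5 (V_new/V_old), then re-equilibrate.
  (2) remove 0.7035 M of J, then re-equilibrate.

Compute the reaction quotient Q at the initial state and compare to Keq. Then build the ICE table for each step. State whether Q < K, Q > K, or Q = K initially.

Q₀ = 21.02; Q > K (proceeds reverse)

Q₀ = 21.02 vs Keq = 1.2750e-04 ⇒ Q>K, reverse
Step 1:
                    J           B
  init         0.1163       2.445
  Δ             2.445      -2.445
  eq            2.561  3.2652e-04
  solve Keq expr → x = -2.445; check Q = 1.2750e-04
Then change container volume by factor 0.5 (V_new/V_old).
Step 2:
                    J           B
  init          5.122  6.5305e-04
  Δ                 0           0
  eq            5.122  6.5305e-04
  solve Keq expr → x = 0; check Q = 1.2750e-04
Then remove 0.7035 M of J.
Step 3:
                    J           B
  init          4.418  6.5305e-04
  Δ        8.9685e-05 -8.9685e-05
  eq            4.419  5.6336e-04
  solve Keq expr → x = -8.9685e-05; check Q = 1.2750e-04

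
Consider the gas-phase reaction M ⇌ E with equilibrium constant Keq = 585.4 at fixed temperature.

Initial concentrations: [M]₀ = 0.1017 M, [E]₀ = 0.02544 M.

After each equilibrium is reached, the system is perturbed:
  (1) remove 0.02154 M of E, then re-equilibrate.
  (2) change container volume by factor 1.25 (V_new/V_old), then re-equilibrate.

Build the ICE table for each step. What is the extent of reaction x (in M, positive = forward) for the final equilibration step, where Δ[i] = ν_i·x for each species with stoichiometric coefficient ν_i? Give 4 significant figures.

x = 0 M

Q₀ = 0.2501 vs Keq = 585.4 ⇒ Q<K, forward
Step 1:
                    M           E
  init         0.1017     0.02544
  Δ           -0.1015      0.1015
  eq       2.1681e-04      0.1269
  solve Keq expr → x = 0.1015; check Q = 585.4
Then remove 0.02154 M of E.
Step 2:
                    M           E
  init     2.1681e-04      0.1054
  Δ       -3.6733e-05  3.6733e-05
  eq       1.8008e-04      0.1054
  solve Keq expr → x = 3.6733e-05; check Q = 585.4
Then change container volume by factor 1.25 (V_new/V_old).
Step 3:
                    M           E
  init     1.4407e-04     0.08434
  Δ                 0           0
  eq       1.4407e-04     0.08434
  solve Keq expr → x = 0; check Q = 585.4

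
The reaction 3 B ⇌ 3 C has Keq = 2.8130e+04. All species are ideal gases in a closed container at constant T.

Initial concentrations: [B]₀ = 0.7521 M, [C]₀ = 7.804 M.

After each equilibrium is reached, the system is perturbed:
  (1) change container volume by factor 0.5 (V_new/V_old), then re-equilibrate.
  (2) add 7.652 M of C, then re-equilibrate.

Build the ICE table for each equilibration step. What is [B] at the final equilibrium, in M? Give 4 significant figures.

[B]_eq = 0.7883 M

Q₀ = 1117 vs Keq = 2.8130e+04 ⇒ Q<K, forward
Step 1:
                  B         C
  Initial    0.7521     7.804
  Change    -0.4797    0.4797
  Equil      0.2724     8.284
  solve Keq expr → x = 0.1599; check Q = 2.8130e+04
Then change container volume by factor 0.5 (V_new/V_old).
Step 2:
                  B         C
  Initial    0.5448     16.57
  Change          0         0
  Equil      0.5448     16.57
  solve Keq expr → x = 0; check Q = 2.8130e+04
Then add 7.652 M of C.
Step 3:
                  B         C
  Initial    0.5448     24.22
  Change     0.2436   -0.2436
  Equil      0.7883     23.98
  solve Keq expr → x = -0.0812; check Q = 2.8130e+04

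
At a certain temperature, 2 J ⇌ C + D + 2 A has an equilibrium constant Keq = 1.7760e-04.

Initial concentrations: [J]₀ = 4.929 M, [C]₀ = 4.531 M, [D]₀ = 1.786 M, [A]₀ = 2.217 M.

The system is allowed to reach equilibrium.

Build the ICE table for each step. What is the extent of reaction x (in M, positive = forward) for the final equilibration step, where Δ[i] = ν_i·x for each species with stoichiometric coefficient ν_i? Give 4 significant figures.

Q₀ = 1.637 vs Keq = 1.7760e-04 ⇒ Q>K, reverse
Step 1:
                    J           C           D           A
  init          4.929       4.531       1.786       2.217
  Δ             2.157      -1.078      -1.078      -2.157
  eq            7.086       3.453      0.7077     0.06041
  solve Keq expr → x = -1.078; check Q = 1.7760e-04

x = -1.078 M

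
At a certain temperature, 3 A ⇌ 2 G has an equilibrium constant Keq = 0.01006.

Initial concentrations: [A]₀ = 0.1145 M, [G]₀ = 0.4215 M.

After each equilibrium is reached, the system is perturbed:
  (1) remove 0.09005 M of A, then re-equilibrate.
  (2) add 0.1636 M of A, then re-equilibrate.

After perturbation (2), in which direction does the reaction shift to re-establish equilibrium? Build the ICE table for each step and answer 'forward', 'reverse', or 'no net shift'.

Q₀ = 118.4 vs Keq = 0.01006 ⇒ Q>K, reverse
Step 1:
                  A         G
  Initial    0.1145    0.4215
  Change     0.5506   -0.3671
  Equil      0.6651   0.05441
  solve Keq expr → x = -0.1835; check Q = 0.01006
Then remove 0.09005 M of A.
Step 2:
                  A         G
  Initial    0.5751   0.05441
  Change    0.01365   -0.0091
  Equil      0.5887   0.04531
  solve Keq expr → x = -0.00455; check Q = 0.01006
Then add 0.1636 M of A.
Step 3:
                  A         G
  Initial    0.7523   0.04531
  Change    -0.0253   0.01687
  Equil       0.727   0.06218
  solve Keq expr → x = 0.008434; check Q = 0.01006

Direction: forward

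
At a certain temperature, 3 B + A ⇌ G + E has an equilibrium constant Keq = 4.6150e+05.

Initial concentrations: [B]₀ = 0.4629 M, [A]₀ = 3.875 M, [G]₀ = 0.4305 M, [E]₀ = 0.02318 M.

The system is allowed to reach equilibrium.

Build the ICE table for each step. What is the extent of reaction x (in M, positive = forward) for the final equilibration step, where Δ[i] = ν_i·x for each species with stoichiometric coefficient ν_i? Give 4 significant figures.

x = 0.153 M

Q₀ = 0.02596 vs Keq = 4.6150e+05 ⇒ Q<K, forward
Step 1:
                  B         A         G         E
  Initial    0.4629     3.875    0.4305   0.02318
  Change     -0.459    -0.153     0.153     0.153
  Equil    0.003912     3.722    0.5835    0.1762
  solve Keq expr → x = 0.153; check Q = 4.6150e+05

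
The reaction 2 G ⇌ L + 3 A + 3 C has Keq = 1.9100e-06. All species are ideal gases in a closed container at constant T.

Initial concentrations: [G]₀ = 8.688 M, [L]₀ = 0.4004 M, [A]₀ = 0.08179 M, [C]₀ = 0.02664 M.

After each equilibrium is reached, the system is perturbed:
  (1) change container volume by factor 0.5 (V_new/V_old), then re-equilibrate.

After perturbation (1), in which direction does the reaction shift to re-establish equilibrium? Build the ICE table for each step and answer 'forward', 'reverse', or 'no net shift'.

Q₀ = 5.4873e-11 vs Keq = 1.9100e-06 ⇒ Q<K, forward
Step 1:
                    G           L           A           C
  Initial       8.688      0.4004     0.08179     0.02664
  Change      -0.1371     0.06856      0.2057      0.2057
  Equil         8.551       0.469      0.2875      0.2323
  solve Keq expr → x = 0.06856; check Q = 1.9100e-06
Then change container volume by factor 0.5 (V_new/V_old).
Step 2:
                    G           L           A           C
  Initial        17.1      0.9379      0.5749      0.4646
  Change       0.1465    -0.07327     -0.2198     -0.2198
  Equil         17.25      0.8646      0.3551      0.2448
  solve Keq expr → x = -0.07327; check Q = 1.9100e-06

Direction: reverse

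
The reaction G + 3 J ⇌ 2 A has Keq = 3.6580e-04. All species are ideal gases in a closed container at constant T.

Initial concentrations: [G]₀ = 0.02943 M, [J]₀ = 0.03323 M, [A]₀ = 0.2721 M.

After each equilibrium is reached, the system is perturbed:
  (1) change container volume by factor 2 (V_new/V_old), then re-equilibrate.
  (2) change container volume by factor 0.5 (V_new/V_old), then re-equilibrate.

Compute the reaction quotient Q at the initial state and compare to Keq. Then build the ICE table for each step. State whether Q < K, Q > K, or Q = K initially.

Q₀ = 6.8561e+04 vs Keq = 3.6580e-04 ⇒ Q>K, reverse
Step 1:
                   G          J          A
  Initial    0.02943    0.03323     0.2721
  Change      0.1349     0.4048    -0.2699
  Equil       0.1644      0.438   0.002248
  solve Keq expr → x = -0.1349; check Q = 3.6580e-04
Then change container volume by factor 2 (V_new/V_old).
Step 2:
                   G          J          A
  Initial    0.08218      0.219   0.001124
  Change  2.7887e-04 8.3662e-04 -5.5774e-04
  Equil      0.08246     0.2198 5.6611e-04
  solve Keq expr → x = -2.7887e-04; check Q = 3.6580e-04
Then change container volume by factor 0.5 (V_new/V_old).
Step 3:
                   G          J          A
  Initial     0.1649     0.4397   0.001132
  Change  -5.5774e-04  -0.001673   0.001115
  Equil       0.1644      0.438   0.002248
  solve Keq expr → x = 5.5774e-04; check Q = 3.6580e-04

Q₀ = 6.8561e+04; Q > K (proceeds reverse)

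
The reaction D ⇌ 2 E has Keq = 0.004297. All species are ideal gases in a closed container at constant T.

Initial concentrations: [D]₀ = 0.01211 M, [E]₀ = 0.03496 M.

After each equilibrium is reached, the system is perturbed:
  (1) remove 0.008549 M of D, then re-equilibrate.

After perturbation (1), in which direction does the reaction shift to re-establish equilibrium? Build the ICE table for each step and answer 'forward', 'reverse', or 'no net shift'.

Q₀ = 0.1009 vs Keq = 0.004297 ⇒ Q>K, reverse
Step 1:
                  D         E
  Initial   0.01211   0.03496
  Change    0.01235  -0.02471
  Equil     0.02446   0.01025
  solve Keq expr → x = -0.01235; check Q = 0.004297
Then remove 0.008549 M of D.
Step 2:
                  D         E
  Initial   0.01591   0.01025
  Change  8.7899e-04 -0.001758
  Equil     0.01679  0.008495
  solve Keq expr → x = -8.7899e-04; check Q = 0.004297

Direction: reverse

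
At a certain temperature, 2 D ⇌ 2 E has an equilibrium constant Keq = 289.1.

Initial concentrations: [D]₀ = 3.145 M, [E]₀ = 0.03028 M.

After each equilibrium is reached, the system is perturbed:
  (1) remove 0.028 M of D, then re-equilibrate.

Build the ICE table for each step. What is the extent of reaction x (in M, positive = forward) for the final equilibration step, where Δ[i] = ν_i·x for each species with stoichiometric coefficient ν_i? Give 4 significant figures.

x = -0.01322 M

Q₀ = 9.2698e-05 vs Keq = 289.1 ⇒ Q<K, forward
Step 1:
                    D           E
  I             3.145     0.03028
  C            -2.969       2.969
  E            0.1764       2.999
  solve Keq expr → x = 1.484; check Q = 289.1
Then remove 0.028 M of D.
Step 2:
                    D           E
  I            0.1484       2.999
  C           0.02644    -0.02644
  E            0.1748       2.972
  solve Keq expr → x = -0.01322; check Q = 289.1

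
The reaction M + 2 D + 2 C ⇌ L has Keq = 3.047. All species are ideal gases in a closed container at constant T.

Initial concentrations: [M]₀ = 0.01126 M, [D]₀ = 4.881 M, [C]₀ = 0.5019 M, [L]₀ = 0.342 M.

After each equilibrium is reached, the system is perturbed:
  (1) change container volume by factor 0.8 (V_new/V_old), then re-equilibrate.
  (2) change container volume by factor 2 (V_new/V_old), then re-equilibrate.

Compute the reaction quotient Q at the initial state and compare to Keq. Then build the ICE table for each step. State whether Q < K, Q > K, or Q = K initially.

Q₀ = 5.061; Q > K (proceeds reverse)

Q₀ = 5.061 vs Keq = 3.047 ⇒ Q>K, reverse
Step 1:
                   M          D          C          L
  Initial    0.01126      4.881     0.5019      0.342
  Change     0.00615     0.0123     0.0123   -0.00615
  Equil      0.01741      4.893     0.5142     0.3358
  solve Keq expr → x = -0.00615; check Q = 3.047
Then change container volume by factor 0.8 (V_new/V_old).
Step 2:
                   M          D          C          L
  Initial    0.02176      6.117     0.6428     0.4198
  Change    -0.01181   -0.02362   -0.02362    0.01181
  Equil     0.009954      6.093     0.6191     0.4316
  solve Keq expr → x = 0.01181; check Q = 3.047
Then change container volume by factor 2 (V_new/V_old).
Step 3:
                   M          D          C          L
  Initial   0.004977      3.047     0.3096     0.2158
  Change     0.03641    0.07282    0.07282   -0.03641
  Equil      0.04138      3.119     0.3824     0.1794
  solve Keq expr → x = -0.03641; check Q = 3.047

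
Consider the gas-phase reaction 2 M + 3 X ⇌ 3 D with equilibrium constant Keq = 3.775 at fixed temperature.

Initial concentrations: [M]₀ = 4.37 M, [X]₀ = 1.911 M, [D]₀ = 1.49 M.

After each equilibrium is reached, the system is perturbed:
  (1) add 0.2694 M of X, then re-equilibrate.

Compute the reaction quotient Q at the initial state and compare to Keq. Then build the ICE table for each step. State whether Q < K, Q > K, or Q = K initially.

Q₀ = 0.02482 vs Keq = 3.775 ⇒ Q<K, forward
Step 1:
                   M          X          D
  I             4.37      1.911       1.49
  C           -0.786     -1.179      1.179
  E            3.584     0.7319      2.669
  solve Keq expr → x = 0.393; check Q = 3.775
Then add 0.2694 M of X.
Step 2:
                   M          X          D
  I            3.584      1.001      2.669
  C          -0.1306     -0.196      0.196
  E            3.453     0.8054      2.865
  solve Keq expr → x = 0.06532; check Q = 3.775

Q₀ = 0.02482; Q < K (proceeds forward)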